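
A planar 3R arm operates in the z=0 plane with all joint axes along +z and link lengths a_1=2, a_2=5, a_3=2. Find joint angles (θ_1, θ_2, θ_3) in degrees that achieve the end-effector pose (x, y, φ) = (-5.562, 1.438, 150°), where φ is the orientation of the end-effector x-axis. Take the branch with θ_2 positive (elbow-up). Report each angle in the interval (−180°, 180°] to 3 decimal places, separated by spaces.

60.012 134.990 -45.002

wrist centre = target − a_3·(cos φ, sin φ) = (-3.8299, 0.4380)
cos θ_2 = (14.8604−2²−5²)/(2·2·5) = -0.7070; θ_2 = 134.9899° (elbow-up)
β = atan2(0.4380,-3.8299) = 173.4759°; ψ = atan2(3.5362,-1.5349) = 113.4638°
θ_1 = β − ψ = 60.0121°
θ_3 = φ − θ_1 − θ_2 = -45.0020° (wrapped to (-180°,180°])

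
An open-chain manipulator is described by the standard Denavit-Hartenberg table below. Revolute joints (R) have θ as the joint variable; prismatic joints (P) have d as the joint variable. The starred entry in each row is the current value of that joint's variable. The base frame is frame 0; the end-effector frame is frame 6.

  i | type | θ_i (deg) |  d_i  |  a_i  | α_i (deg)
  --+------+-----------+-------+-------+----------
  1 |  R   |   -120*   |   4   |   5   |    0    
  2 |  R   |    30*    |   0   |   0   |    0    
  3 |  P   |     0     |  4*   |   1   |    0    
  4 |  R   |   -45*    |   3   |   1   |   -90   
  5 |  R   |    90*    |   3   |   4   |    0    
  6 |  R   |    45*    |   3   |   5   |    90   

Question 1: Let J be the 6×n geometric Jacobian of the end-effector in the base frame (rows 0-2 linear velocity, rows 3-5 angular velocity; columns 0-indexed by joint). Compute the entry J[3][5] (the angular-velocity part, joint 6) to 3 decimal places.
axis z_5 = (0.7071,-0.7071,0.0000); lever o_n−o_5 = (4.6213,0.3787,-3.5355)
cross product → J_v[:, 5] = (2.5000,2.5000,3.5355)
J_ω[:, 5] = z_5
entry J[3][5] = 0.7071

0.707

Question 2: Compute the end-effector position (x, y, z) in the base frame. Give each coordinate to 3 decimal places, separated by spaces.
3.536 -7.780 3.464

after link 1: o_1 = (-2.5000, -4.3301, 4.0000)
after link 2: o_2 = (-2.5000, -4.3301, 4.0000)
after link 3: o_3 = (-2.5000, -5.3301, 8.0000)
after link 4: o_4 = (-3.2071, -6.0372, 11.0000)
after link 5: o_5 = (-1.0858, -8.1586, 7.0000)
after link 6: o_6 = (3.5355, -7.7799, 3.4645)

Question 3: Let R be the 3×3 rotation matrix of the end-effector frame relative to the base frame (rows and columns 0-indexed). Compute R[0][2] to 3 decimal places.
End-effector z-axis (col 2 of R) = (-0.5000,-0.5000,-0.7071)
R[0][2] = -0.5000

-0.500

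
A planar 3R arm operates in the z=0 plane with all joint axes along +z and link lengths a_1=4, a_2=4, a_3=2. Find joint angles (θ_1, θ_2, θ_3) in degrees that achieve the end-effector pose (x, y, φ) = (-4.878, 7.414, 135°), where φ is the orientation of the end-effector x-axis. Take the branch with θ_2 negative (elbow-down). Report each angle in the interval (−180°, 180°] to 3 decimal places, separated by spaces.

wrist centre = target − a_3·(cos φ, sin φ) = (-3.4638, 5.9998)
cos θ_2 = (47.9953−4²−4²)/(2·4·4) = 0.4999; θ_2 = -60.0098° (elbow-down)
β = atan2(5.9998,-3.4638) = 119.9986°; ψ = atan2(-3.4644,5.9994) = -30.0049°
θ_1 = β − ψ = 150.0035°
θ_3 = φ − θ_1 − θ_2 = 45.0063° (wrapped to (-180°,180°])

150.004 -60.010 45.006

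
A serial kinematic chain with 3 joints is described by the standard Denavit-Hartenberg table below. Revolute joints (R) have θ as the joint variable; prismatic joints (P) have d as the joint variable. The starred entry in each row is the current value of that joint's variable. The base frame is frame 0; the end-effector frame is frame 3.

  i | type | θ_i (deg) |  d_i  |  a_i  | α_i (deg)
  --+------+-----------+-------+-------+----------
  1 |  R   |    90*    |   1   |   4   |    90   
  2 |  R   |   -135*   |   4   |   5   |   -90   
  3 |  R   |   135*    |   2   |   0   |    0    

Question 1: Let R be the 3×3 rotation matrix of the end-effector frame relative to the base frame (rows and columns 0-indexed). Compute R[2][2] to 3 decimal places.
End-effector z-axis (col 2 of R) = (0.0000,0.7071,-0.7071)
R[2][2] = -0.7071

-0.707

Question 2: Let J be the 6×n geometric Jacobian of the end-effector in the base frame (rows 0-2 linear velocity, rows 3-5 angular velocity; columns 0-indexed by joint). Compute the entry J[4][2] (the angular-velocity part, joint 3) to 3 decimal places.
0.707

axis z_2 = (0.0000,0.7071,-0.7071); lever o_n−o_2 = (0.0000,1.4142,-1.4142)
cross product → J_v[:, 2] = (0.0000,0.0000,0.0000)
J_ω[:, 2] = z_2
entry J[4][2] = 0.7071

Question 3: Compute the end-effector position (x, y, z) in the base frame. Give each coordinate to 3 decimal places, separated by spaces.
after link 1: o_1 = (0.0000, 4.0000, 1.0000)
after link 2: o_2 = (4.0000, 0.4645, -2.5355)
after link 3: o_3 = (4.0000, 1.8787, -3.9497)

4.000 1.879 -3.950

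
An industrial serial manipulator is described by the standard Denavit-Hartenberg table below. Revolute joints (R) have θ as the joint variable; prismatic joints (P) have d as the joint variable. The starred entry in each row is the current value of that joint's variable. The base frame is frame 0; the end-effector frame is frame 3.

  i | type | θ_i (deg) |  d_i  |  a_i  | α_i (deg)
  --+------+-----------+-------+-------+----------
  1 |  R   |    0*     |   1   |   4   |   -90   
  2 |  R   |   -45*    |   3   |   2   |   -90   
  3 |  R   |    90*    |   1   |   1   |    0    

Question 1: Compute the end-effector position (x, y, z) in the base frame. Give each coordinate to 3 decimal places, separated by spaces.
after link 1: o_1 = (4.0000, 0.0000, 1.0000)
after link 2: o_2 = (5.4142, 3.0000, 2.4142)
after link 3: o_3 = (6.1213, 2.0000, 1.7071)

6.121 2.000 1.707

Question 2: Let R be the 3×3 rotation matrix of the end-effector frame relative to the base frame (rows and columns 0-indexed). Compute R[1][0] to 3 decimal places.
-1.000

End-effector x-axis (col 0 of R) = (0.0000,-1.0000,-0.0000)
R[1][0] = -1.0000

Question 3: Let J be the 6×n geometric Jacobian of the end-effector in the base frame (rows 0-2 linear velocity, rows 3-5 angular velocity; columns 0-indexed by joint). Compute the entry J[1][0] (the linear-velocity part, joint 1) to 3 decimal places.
axis z_0 = ẑ; lever o_n−o_0 = (6.1213,2.0000,1.7071)
cross product → J_v[:, 0] = (-2.0000,6.1213,0.0000)
J_ω[:, 0] = z_0
entry J[1][0] = 6.1213

6.121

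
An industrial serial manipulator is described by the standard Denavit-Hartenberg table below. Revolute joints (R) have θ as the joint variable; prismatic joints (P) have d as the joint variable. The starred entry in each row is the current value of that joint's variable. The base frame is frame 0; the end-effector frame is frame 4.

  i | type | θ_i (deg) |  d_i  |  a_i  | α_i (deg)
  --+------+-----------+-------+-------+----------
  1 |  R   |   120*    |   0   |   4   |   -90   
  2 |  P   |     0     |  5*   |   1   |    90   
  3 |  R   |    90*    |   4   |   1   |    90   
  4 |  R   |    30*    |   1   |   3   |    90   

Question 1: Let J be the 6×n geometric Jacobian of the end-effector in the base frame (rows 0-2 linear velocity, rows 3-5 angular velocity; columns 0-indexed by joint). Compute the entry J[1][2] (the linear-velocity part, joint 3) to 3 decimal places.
axis z_2 = (0.0000,0.0000,1.0000); lever o_n−o_2 = (-3.6160,-0.9330,5.5000)
cross product → J_v[:, 2] = (0.9330,-3.6160,0.0000)
J_ω[:, 2] = z_2
entry J[1][2] = -3.6160

-3.616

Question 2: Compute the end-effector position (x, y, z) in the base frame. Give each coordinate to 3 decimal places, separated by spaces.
-10.446 0.897 5.500

after link 1: o_1 = (-2.0000, 3.4641, 0.0000)
after link 2: o_2 = (-6.8301, 1.8301, 0.0000)
after link 3: o_3 = (-7.6962, 1.3301, 4.0000)
after link 4: o_4 = (-10.4462, 0.8971, 5.5000)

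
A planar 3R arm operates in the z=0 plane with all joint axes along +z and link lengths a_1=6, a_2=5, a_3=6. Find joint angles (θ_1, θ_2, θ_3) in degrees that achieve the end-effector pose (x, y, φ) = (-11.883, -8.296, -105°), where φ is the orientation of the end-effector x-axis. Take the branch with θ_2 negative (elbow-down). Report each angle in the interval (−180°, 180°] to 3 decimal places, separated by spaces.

wrist centre = target − a_3·(cos φ, sin φ) = (-10.3301, -2.5004)
cos θ_2 = (112.9629−6²−5²)/(2·6·5) = 0.8660; θ_2 = -29.9974° (elbow-down)
β = atan2(-2.5004,-10.3301) = -166.3930°; ψ = atan2(-2.4998,10.3302) = -13.6034°
θ_1 = β − ψ = -152.7896°
θ_3 = φ − θ_1 − θ_2 = 77.7870° (wrapped to (-180°,180°])

-152.790 -29.997 77.787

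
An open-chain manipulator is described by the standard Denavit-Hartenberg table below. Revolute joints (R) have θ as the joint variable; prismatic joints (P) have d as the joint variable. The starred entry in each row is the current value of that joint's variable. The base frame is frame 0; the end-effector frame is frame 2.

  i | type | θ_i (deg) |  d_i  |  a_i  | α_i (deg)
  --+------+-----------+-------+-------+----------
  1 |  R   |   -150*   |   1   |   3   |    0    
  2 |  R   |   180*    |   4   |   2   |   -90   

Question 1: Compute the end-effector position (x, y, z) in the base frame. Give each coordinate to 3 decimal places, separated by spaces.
after link 1: o_1 = (-2.5981, -1.5000, 1.0000)
after link 2: o_2 = (-0.8660, -0.5000, 5.0000)

-0.866 -0.500 5.000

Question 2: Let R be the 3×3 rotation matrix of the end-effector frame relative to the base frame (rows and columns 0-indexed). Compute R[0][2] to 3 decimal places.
-0.500

End-effector z-axis (col 2 of R) = (-0.5000,0.8660,0.0000)
R[0][2] = -0.5000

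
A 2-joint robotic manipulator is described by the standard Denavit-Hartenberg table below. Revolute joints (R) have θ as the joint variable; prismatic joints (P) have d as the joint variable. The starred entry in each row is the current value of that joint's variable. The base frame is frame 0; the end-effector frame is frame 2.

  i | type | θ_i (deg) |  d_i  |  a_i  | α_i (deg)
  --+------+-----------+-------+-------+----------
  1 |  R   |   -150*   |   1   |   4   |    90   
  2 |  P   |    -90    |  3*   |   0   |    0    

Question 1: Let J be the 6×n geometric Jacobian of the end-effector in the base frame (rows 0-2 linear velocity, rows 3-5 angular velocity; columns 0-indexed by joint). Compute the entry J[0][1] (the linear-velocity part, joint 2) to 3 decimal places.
prismatic axis z_1 = (-0.5000,0.8660,0.0000)
J_v[:, 1] = z_1; J_ω[:, 1] = (0,0,0)
entry J[0][1] = -0.5000

-0.500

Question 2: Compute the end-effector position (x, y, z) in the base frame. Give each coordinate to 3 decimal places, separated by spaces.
after link 1: o_1 = (-3.4641, -2.0000, 1.0000)
after link 2: o_2 = (-4.9641, 0.5981, 1.0000)

-4.964 0.598 1.000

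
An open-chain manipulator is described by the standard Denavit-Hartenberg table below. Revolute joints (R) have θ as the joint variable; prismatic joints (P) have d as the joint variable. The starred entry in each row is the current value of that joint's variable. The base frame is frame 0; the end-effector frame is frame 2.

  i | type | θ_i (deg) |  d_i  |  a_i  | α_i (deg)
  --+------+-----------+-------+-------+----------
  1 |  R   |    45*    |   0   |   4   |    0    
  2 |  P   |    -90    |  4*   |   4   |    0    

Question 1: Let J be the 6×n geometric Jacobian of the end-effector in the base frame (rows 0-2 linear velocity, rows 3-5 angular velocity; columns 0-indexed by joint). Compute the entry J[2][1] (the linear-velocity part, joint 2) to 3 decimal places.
1.000

prismatic axis z_1 = (0.0000,0.0000,1.0000)
J_v[:, 1] = z_1; J_ω[:, 1] = (0,0,0)
entry J[2][1] = 1.0000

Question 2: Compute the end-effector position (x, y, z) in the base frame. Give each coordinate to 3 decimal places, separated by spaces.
5.657 -0.000 4.000

after link 1: o_1 = (2.8284, 2.8284, 0.0000)
after link 2: o_2 = (5.6569, -0.0000, 4.0000)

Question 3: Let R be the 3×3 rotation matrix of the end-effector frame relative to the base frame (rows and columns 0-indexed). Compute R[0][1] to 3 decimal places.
End-effector y-axis (col 1 of R) = (0.7071,0.7071,0.0000)
R[0][1] = 0.7071

0.707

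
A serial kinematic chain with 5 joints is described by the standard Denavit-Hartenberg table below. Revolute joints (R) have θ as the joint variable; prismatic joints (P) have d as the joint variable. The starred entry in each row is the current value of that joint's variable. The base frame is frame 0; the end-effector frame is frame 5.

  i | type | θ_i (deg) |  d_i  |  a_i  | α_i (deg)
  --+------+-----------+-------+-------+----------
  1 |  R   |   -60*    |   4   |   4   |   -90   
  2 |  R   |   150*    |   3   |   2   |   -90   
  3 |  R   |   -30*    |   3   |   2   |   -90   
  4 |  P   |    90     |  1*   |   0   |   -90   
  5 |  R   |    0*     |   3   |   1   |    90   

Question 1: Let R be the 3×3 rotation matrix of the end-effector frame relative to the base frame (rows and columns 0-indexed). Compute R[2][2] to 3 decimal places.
-0.250

End-effector z-axis (col 2 of R) = (-0.9665,-0.0580,-0.2500)
R[2][2] = -0.2500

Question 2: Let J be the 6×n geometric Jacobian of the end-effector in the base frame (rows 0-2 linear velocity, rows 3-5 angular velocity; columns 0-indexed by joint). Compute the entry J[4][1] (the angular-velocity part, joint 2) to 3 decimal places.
axis z_1 = (0.8660,0.5000,0.0000); lever o_n−o_1 = (0.2075,2.9085,0.9151)
cross product → J_v[:, 1] = (0.4575,-0.7925,2.4151)
J_ω[:, 1] = z_1
entry J[4][1] = 0.5000

0.500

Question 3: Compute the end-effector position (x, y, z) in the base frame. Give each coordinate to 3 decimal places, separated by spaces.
after link 1: o_1 = (2.0000, -3.4641, 4.0000)
after link 2: o_2 = (3.7321, -0.4641, 3.0000)
after link 3: o_3 = (3.0981, 2.6340, 4.7321)
after link 4: o_4 = (2.1316, 2.5760, 4.4821)
after link 5: o_5 = (2.2075, -0.5556, 4.9151)

2.208 -0.556 4.915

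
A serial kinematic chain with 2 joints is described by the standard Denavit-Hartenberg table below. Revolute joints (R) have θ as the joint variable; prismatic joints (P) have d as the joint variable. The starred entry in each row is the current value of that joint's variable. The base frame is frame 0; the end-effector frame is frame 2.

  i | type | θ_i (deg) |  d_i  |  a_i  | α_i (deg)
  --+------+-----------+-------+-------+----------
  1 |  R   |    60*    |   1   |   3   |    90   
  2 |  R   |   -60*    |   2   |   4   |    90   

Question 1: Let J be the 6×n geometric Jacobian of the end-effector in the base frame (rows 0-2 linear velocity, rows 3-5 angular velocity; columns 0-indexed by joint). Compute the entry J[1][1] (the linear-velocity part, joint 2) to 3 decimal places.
axis z_1 = (0.8660,-0.5000,0.0000); lever o_n−o_1 = (2.7321,0.7321,-3.4641)
cross product → J_v[:, 1] = (1.7321,3.0000,2.0000)
J_ω[:, 1] = z_1
entry J[1][1] = 3.0000

3.000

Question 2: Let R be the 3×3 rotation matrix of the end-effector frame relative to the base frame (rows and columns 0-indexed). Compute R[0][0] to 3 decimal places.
End-effector x-axis (col 0 of R) = (0.2500,0.4330,-0.8660)
R[0][0] = 0.2500

0.250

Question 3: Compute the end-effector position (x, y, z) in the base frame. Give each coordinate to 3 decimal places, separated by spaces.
4.232 3.330 -2.464

after link 1: o_1 = (1.5000, 2.5981, 1.0000)
after link 2: o_2 = (4.2321, 3.3301, -2.4641)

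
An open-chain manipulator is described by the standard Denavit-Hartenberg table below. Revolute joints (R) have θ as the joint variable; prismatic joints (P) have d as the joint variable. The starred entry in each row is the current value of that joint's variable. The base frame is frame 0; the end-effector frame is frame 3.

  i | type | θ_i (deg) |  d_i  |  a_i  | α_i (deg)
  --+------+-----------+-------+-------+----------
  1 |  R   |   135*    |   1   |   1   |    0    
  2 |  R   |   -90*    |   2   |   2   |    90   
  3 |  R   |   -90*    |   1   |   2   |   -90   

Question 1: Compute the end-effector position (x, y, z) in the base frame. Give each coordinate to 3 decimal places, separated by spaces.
1.414 1.414 1.000

after link 1: o_1 = (-0.7071, 0.7071, 1.0000)
after link 2: o_2 = (0.7071, 2.1213, 3.0000)
after link 3: o_3 = (1.4142, 1.4142, 1.0000)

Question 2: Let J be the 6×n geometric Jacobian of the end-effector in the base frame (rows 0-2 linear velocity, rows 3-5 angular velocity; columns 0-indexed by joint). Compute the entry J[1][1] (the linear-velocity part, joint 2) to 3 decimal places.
2.121

axis z_1 = (0.0000,0.0000,1.0000); lever o_n−o_1 = (2.1213,0.7071,0.0000)
cross product → J_v[:, 1] = (-0.7071,2.1213,0.0000)
J_ω[:, 1] = z_1
entry J[1][1] = 2.1213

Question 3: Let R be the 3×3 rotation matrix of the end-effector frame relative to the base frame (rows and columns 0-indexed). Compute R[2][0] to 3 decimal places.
End-effector x-axis (col 0 of R) = (0.0000,-0.0000,-1.0000)
R[2][0] = -1.0000

-1.000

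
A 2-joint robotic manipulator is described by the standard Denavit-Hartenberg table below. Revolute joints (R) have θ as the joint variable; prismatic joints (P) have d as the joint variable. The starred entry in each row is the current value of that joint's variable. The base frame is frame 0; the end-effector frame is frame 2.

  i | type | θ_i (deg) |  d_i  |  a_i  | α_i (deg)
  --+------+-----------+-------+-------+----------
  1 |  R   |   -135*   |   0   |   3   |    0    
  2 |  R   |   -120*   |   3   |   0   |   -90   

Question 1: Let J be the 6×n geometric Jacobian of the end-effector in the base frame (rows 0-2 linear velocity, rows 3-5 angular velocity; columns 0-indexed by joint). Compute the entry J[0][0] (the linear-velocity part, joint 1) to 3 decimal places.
axis z_0 = ẑ; lever o_n−o_0 = (-2.1213,-2.1213,3.0000)
cross product → J_v[:, 0] = (2.1213,-2.1213,0.0000)
J_ω[:, 0] = z_0
entry J[0][0] = 2.1213

2.121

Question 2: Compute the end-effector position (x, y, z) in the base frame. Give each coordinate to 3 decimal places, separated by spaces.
-2.121 -2.121 3.000

after link 1: o_1 = (-2.1213, -2.1213, 0.0000)
after link 2: o_2 = (-2.1213, -2.1213, 3.0000)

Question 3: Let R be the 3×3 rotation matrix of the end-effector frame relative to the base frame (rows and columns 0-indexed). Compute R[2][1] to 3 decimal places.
-1.000

End-effector y-axis (col 1 of R) = (-0.0000,-0.0000,-1.0000)
R[2][1] = -1.0000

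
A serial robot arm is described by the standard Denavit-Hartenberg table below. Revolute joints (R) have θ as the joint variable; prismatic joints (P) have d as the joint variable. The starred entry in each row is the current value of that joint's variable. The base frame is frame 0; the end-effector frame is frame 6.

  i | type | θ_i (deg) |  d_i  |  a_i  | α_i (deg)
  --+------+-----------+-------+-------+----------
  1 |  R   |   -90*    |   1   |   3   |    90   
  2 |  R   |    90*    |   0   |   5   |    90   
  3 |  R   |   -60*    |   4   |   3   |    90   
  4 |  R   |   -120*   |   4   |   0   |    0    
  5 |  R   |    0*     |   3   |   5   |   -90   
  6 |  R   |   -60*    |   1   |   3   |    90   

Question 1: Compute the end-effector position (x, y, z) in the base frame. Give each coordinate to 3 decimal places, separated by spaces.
5.333 -0.871 -2.004

after link 1: o_1 = (0.0000, -3.0000, 1.0000)
after link 2: o_2 = (0.0000, -3.0000, 6.0000)
after link 3: o_3 = (2.5981, -7.0000, 7.5000)
after link 4: o_4 = (4.5981, -7.0000, 4.0359)
after link 5: o_5 = (3.9330, -2.6699, 0.1878)
after link 6: o_6 = (5.3325, -0.8708, -2.0042)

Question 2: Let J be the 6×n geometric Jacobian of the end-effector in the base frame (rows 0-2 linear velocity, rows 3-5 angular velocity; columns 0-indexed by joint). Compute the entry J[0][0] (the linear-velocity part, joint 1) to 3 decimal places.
axis z_0 = ẑ; lever o_n−o_0 = (5.3325,-0.8708,-2.0042)
cross product → J_v[:, 0] = (0.8708,5.3325,-0.0000)
J_ω[:, 0] = z_0
entry J[0][0] = 0.8708

0.871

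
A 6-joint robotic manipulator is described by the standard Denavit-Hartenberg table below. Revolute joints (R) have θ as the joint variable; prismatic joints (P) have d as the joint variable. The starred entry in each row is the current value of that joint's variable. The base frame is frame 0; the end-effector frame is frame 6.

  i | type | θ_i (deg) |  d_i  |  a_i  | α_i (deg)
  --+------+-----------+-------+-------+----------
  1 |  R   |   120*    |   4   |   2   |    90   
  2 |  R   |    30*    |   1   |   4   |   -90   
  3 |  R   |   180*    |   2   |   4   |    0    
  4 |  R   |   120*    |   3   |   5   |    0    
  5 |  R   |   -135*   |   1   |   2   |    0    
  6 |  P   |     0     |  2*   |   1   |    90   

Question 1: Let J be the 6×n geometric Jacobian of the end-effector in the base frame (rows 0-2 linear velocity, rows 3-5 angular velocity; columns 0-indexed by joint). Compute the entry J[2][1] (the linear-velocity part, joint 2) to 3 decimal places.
axis z_1 = (0.8660,0.5000,0.0000); lever o_n−o_1 = (6.1158,-1.4856,6.7293)
cross product → J_v[:, 1] = (3.3647,-5.8278,-4.3445)
J_ω[:, 1] = z_1
entry J[2][1] = -4.3445

-4.344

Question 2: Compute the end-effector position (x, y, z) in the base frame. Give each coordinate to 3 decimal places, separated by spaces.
after link 1: o_1 = (-1.0000, 1.7321, 4.0000)
after link 2: o_2 = (-1.8660, 5.2321, 6.0000)
after link 3: o_3 = (0.3660, 1.3660, 5.7321)
after link 4: o_4 = (3.7835, 4.1071, 9.5801)
after link 5: o_5 = (4.4217, 1.9663, 9.4802)
after link 6: o_6 = (5.1158, 0.2465, 10.7293)

5.116 0.246 10.729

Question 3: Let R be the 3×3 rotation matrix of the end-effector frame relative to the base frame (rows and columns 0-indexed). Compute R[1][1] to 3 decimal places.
-0.433

End-effector y-axis (col 1 of R) = (0.2500,-0.4330,0.8660)
R[1][1] = -0.4330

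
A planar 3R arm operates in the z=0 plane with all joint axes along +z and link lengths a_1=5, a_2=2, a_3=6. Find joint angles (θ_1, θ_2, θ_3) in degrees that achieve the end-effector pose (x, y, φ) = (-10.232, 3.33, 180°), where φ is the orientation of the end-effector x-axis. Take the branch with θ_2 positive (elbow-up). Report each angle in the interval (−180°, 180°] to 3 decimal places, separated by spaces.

wrist centre = target − a_3·(cos φ, sin φ) = (-4.2320, 3.3300)
cos θ_2 = (28.9987−5²−2²)/(2·5·2) = -0.0001; θ_2 = 90.0037° (elbow-up)
β = atan2(3.3300,-4.2320) = 141.8021°; ψ = atan2(2.0000,4.9999) = 21.8019°
θ_1 = β − ψ = 120.0002°
θ_3 = φ − θ_1 − θ_2 = -30.0039° (wrapped to (-180°,180°])

120.000 90.004 -30.004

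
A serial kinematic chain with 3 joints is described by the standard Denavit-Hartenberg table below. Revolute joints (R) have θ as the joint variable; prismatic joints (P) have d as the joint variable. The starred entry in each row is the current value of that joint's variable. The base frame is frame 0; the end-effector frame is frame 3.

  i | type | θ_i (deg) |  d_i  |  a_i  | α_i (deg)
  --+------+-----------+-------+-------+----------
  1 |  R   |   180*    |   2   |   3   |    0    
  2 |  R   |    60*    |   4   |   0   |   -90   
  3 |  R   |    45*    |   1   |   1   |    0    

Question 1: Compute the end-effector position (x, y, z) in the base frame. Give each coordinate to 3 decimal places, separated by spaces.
-2.488 -1.112 5.293

after link 1: o_1 = (-3.0000, 0.0000, 2.0000)
after link 2: o_2 = (-3.0000, 0.0000, 6.0000)
after link 3: o_3 = (-2.4875, -1.1124, 5.2929)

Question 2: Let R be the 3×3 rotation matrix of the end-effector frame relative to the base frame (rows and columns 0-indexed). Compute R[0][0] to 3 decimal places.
End-effector x-axis (col 0 of R) = (-0.3536,-0.6124,-0.7071)
R[0][0] = -0.3536

-0.354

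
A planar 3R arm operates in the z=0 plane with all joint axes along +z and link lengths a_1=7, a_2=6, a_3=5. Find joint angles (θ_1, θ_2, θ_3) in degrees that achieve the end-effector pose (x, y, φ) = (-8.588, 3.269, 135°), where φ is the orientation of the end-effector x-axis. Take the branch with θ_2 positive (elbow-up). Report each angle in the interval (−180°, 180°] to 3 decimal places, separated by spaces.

126.039 135.004 -126.044

wrist centre = target − a_3·(cos φ, sin φ) = (-5.0525, -0.2665)
cos θ_2 = (25.5985−7²−6²)/(2·7·6) = -0.7072; θ_2 = 135.0044° (elbow-up)
β = atan2(-0.2665,-5.0525) = -176.9803°; ψ = atan2(4.2423,2.7570) = 56.9806°
θ_1 = β − ψ = -233.9609°
θ_3 = φ − θ_1 − θ_2 = -126.0435° (wrapped to (-180°,180°])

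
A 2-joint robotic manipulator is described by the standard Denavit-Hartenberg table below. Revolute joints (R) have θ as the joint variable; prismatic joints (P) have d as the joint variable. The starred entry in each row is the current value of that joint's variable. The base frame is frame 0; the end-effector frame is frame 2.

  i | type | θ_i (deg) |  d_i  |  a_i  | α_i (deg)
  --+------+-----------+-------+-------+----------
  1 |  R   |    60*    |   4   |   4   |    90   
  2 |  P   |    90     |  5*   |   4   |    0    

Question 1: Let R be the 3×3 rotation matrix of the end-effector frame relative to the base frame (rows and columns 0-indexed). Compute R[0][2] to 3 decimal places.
0.866

End-effector z-axis (col 2 of R) = (0.8660,-0.5000,0.0000)
R[0][2] = 0.8660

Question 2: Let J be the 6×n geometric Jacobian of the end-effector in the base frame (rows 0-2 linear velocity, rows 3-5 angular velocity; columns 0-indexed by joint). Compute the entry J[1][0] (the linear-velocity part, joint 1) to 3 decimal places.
axis z_0 = ẑ; lever o_n−o_0 = (6.3301,0.9641,8.0000)
cross product → J_v[:, 0] = (-0.9641,6.3301,0.0000)
J_ω[:, 0] = z_0
entry J[1][0] = 6.3301

6.330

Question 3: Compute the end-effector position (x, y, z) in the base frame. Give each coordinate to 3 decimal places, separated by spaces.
6.330 0.964 8.000

after link 1: o_1 = (2.0000, 3.4641, 4.0000)
after link 2: o_2 = (6.3301, 0.9641, 8.0000)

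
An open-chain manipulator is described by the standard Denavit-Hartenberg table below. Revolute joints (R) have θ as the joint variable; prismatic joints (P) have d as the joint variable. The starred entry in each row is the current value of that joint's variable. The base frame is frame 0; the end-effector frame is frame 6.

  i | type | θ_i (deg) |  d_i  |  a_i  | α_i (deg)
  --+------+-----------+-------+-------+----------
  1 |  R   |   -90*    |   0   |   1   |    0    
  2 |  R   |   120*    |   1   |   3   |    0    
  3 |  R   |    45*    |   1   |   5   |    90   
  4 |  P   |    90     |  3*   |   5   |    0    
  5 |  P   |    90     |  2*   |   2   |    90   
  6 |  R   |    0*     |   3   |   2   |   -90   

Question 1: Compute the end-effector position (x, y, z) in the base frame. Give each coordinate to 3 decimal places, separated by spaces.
7.687 0.172 10.000

after link 1: o_1 = (0.0000, -1.0000, 0.0000)
after link 2: o_2 = (2.5981, 0.5000, 1.0000)
after link 3: o_3 = (3.8922, 5.3296, 2.0000)
after link 4: o_4 = (6.7899, 4.5532, 7.0000)
after link 5: o_5 = (8.2042, 2.1037, 7.0000)
after link 6: o_6 = (7.6865, 0.1718, 10.0000)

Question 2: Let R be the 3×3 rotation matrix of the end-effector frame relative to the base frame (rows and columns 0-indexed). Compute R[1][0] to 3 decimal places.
End-effector x-axis (col 0 of R) = (-0.2588,-0.9659,0.0000)
R[1][0] = -0.9659

-0.966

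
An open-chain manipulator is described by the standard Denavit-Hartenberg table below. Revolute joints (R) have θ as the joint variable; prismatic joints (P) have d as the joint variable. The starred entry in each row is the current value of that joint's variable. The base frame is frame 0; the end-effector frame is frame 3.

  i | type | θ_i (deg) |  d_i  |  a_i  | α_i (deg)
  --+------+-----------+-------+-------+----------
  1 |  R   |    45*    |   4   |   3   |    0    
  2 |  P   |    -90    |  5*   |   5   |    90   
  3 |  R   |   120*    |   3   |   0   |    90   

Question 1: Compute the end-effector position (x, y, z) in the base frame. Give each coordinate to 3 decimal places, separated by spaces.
3.536 -3.536 9.000

after link 1: o_1 = (2.1213, 2.1213, 4.0000)
after link 2: o_2 = (5.6569, -1.4142, 9.0000)
after link 3: o_3 = (3.5355, -3.5355, 9.0000)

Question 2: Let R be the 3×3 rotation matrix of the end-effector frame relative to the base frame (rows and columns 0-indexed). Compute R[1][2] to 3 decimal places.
End-effector z-axis (col 2 of R) = (0.6124,-0.6124,0.5000)
R[1][2] = -0.6124

-0.612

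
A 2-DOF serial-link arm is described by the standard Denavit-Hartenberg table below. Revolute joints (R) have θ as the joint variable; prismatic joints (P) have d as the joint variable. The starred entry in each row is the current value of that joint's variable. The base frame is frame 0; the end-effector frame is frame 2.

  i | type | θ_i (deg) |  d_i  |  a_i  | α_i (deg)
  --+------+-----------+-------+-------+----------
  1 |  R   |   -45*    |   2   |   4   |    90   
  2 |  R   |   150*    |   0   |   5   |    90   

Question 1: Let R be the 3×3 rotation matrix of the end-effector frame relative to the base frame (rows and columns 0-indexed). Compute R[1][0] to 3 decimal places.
End-effector x-axis (col 0 of R) = (-0.6124,0.6124,0.5000)
R[1][0] = 0.6124

0.612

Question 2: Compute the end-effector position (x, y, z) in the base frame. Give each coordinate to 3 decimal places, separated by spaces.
after link 1: o_1 = (2.8284, -2.8284, 2.0000)
after link 2: o_2 = (-0.2334, 0.2334, 4.5000)

-0.233 0.233 4.500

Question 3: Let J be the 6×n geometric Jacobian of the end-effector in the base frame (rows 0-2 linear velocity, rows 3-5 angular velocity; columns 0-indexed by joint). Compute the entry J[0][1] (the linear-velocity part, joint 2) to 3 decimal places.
-1.768

axis z_1 = (-0.7071,-0.7071,0.0000); lever o_n−o_1 = (-3.0619,3.0619,2.5000)
cross product → J_v[:, 1] = (-1.7678,1.7678,-4.3301)
J_ω[:, 1] = z_1
entry J[0][1] = -1.7678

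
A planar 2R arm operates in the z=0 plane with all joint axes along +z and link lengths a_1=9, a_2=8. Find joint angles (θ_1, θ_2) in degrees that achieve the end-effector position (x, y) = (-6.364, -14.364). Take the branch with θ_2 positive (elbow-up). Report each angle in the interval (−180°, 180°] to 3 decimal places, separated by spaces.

cos θ_2 = (246.8250−9²−8²)/(2·9·8) = 0.7071; θ_2 = 44.9991° (elbow-up)
β = atan2(-14.3640,-6.3640) = -113.8958°; ψ = atan2(5.6568,14.6569) = 21.1038°
θ_1 = β − ψ = -134.9996°

-135.000 44.999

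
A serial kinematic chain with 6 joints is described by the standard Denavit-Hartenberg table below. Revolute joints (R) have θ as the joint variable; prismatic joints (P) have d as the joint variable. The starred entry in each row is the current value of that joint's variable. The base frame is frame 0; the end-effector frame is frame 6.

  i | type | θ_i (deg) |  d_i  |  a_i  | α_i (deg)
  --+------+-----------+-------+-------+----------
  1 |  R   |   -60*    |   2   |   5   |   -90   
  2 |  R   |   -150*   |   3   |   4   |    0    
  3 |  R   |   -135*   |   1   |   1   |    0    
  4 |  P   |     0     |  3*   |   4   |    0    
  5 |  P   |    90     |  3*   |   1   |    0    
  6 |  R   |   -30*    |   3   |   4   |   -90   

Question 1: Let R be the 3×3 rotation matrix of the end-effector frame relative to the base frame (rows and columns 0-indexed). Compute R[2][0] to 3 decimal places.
End-effector x-axis (col 0 of R) = (-0.3536,0.6124,-0.7071)
R[2][0] = -0.7071

-0.707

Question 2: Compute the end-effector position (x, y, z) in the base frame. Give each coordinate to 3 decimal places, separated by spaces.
10.776 7.335 -3.917

after link 1: o_1 = (2.5000, -4.3301, 2.0000)
after link 2: o_2 = (3.3660, 0.1699, 4.0000)
after link 3: o_3 = (4.3615, 0.4457, 3.0341)
after link 4: o_4 = (7.4772, 1.0492, -0.8296)
after link 5: o_5 = (9.5923, 3.3857, -1.0884)
after link 6: o_6 = (10.7762, 7.3352, -3.9169)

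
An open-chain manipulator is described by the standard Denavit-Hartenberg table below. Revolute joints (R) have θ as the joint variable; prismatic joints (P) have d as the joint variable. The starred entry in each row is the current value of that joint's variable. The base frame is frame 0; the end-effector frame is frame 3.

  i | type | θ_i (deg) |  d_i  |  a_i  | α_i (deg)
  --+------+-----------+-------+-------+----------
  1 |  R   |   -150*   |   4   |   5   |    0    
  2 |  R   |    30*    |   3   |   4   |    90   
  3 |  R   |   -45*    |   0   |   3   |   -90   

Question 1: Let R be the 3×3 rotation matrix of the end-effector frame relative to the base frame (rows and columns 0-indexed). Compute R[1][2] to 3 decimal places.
End-effector z-axis (col 2 of R) = (-0.3536,-0.6124,0.7071)
R[1][2] = -0.6124

-0.612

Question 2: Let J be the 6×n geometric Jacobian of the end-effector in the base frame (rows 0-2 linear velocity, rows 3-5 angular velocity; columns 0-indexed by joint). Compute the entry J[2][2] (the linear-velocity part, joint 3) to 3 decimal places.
axis z_2 = (-0.8660,0.5000,0.0000); lever o_n−o_2 = (-1.0607,-1.8371,-2.1213)
cross product → J_v[:, 2] = (-1.0607,-1.8371,2.1213)
J_ω[:, 2] = z_2
entry J[2][2] = 2.1213

2.121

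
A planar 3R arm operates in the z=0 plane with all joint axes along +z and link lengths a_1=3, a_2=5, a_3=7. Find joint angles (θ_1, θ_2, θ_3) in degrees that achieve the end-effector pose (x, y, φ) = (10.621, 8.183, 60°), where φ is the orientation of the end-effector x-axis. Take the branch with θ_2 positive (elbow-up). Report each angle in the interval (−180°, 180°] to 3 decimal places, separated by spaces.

wrist centre = target − a_3·(cos φ, sin φ) = (7.1210, 2.1208)
cos θ_2 = (55.2065−3²−5²)/(2·3·5) = 0.7069; θ_2 = 45.0180° (elbow-up)
β = atan2(2.1208,7.1210) = 16.5849°; ψ = atan2(3.5366,6.5344) = 28.4237°
θ_1 = β − ψ = -11.8388°
θ_3 = φ − θ_1 − θ_2 = 26.8208° (wrapped to (-180°,180°])

-11.839 45.018 26.821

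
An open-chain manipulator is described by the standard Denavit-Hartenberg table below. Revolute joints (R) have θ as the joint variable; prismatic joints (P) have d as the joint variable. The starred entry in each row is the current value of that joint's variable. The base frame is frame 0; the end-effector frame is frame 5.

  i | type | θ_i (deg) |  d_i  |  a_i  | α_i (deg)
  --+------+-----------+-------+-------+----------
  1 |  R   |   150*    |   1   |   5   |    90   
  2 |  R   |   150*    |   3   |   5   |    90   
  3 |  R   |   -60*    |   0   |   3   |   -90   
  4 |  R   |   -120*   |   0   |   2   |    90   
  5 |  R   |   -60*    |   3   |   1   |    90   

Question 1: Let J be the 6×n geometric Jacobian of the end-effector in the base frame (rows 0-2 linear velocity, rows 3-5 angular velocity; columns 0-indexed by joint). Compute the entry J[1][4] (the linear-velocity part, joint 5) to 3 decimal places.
axis z_4 = (0.2667,0.7120,-0.6495); lever o_n−o_4 = (-0.1518,2.4357,-2.0111)
cross product → J_v[:, 4] = (0.1501,0.6350,0.7578)
J_ω[:, 4] = z_4
entry J[1][4] = 0.6350

0.635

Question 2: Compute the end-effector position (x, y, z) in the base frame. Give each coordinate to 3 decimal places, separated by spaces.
-0.098 3.869 3.489

after link 1: o_1 = (-4.3301, 2.5000, 1.0000)
after link 2: o_2 = (0.9199, 2.9330, 3.5000)
after link 3: o_3 = (0.7458, 0.0335, 4.2500)
after link 4: o_4 = (0.0538, 1.4330, 5.5000)
after link 5: o_5 = (-0.0979, 3.8687, 3.4889)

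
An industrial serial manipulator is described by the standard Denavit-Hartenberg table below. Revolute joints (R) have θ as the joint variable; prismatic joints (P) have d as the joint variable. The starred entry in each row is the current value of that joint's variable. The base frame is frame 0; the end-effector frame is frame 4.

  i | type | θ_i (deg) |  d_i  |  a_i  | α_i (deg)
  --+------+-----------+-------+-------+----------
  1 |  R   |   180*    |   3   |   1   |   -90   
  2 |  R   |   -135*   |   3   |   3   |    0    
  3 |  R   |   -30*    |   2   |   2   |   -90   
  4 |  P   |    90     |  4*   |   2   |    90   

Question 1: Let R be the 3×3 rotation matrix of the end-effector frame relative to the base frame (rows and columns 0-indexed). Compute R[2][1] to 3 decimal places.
0.966

End-effector y-axis (col 1 of R) = (-0.2588,0.0000,0.9659)
R[2][1] = 0.9659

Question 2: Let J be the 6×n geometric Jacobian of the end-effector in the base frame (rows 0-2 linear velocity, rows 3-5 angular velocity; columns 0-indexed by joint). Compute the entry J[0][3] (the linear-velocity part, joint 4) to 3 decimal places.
-0.259

prismatic axis z_3 = (-0.2588,0.0000,0.9659)
J_v[:, 3] = z_3; J_ω[:, 3] = (0,0,0)
entry J[0][3] = -0.2588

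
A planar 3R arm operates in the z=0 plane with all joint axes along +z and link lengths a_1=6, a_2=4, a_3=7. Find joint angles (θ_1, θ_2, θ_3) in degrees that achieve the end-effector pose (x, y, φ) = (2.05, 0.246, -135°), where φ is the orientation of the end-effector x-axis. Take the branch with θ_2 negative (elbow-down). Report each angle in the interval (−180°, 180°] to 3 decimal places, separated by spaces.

wrist centre = target − a_3·(cos φ, sin φ) = (6.9997, 5.1957)
cos θ_2 = (75.9923−6²−4²)/(2·6·4) = 0.4998; θ_2 = -60.0107° (elbow-down)
β = atan2(5.1957,6.9997) = 36.5856°; ψ = atan2(-3.4645,7.9994) = -23.4172°
θ_1 = β − ψ = 60.0028°
θ_3 = φ − θ_1 − θ_2 = -134.9921° (wrapped to (-180°,180°])

60.003 -60.011 -134.992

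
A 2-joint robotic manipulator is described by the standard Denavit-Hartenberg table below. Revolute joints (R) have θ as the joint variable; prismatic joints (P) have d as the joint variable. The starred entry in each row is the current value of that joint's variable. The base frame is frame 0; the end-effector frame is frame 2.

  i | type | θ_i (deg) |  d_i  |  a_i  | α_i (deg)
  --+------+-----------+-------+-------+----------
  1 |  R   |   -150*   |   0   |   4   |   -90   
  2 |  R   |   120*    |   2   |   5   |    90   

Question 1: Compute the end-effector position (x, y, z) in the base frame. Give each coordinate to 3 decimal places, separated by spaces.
-0.299 -2.482 -4.330

after link 1: o_1 = (-3.4641, -2.0000, 0.0000)
after link 2: o_2 = (-0.2990, -2.4821, -4.3301)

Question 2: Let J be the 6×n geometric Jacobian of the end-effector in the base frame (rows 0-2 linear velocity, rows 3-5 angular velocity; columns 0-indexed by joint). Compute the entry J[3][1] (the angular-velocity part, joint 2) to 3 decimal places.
axis z_1 = (0.5000,-0.8660,0.0000); lever o_n−o_1 = (3.1651,-0.4821,-4.3301)
cross product → J_v[:, 1] = (3.7500,2.1651,2.5000)
J_ω[:, 1] = z_1
entry J[3][1] = 0.5000

0.500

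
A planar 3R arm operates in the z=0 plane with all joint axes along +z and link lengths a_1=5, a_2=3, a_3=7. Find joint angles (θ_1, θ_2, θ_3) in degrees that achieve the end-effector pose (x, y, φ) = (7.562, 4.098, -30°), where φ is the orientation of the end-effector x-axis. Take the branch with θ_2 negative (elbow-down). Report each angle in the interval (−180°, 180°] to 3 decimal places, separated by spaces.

wrist centre = target − a_3·(cos φ, sin φ) = (1.4998, 7.5980)
cos θ_2 = (59.9791−5²−3²)/(2·5·3) = 0.8660; θ_2 = -30.0065° (elbow-down)
β = atan2(7.5980,1.4998) = 78.8335°; ψ = atan2(-1.5003,7.5979) = -11.1700°
θ_1 = β − ψ = 90.0036°
θ_3 = φ − θ_1 − θ_2 = -89.9971° (wrapped to (-180°,180°])

90.004 -30.006 -89.997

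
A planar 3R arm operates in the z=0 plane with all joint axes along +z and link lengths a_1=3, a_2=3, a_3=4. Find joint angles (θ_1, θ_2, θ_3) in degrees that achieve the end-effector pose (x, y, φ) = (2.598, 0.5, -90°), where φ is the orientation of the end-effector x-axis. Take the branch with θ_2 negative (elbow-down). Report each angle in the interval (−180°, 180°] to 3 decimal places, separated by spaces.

wrist centre = target − a_3·(cos φ, sin φ) = (2.5980, 4.5000)
cos θ_2 = (26.9996−3²−3²)/(2·3·3) = 0.5000; θ_2 = -60.0015° (elbow-down)
β = atan2(4.5000,2.5980) = 60.0007°; ψ = atan2(-2.5981,4.4999) = -30.0007°
θ_1 = β − ψ = 90.0015°
θ_3 = φ − θ_1 − θ_2 = -120.0000° (wrapped to (-180°,180°])

90.001 -60.001 -120.000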